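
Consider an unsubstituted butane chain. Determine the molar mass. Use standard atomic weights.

58.12 g/mol

Atom tally by fragment:
  CH3 → C:1 H:3
  CH2 → C:1 H:2
  CH2 → C:1 H:2
  CH3 → C:1 H:3
Element totals:
  C: 4
  H: 10
Molecular formula: C4H10.
  M = 4(12.011) + 10(1.008)
    = 48.044 + 10.080 = 58.124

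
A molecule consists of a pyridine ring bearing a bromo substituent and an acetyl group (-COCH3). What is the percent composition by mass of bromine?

39.95%

Atom tally by fragment:
  pyridine ring core → C:5 H:5 N:1
  (− 2 ring H displaced by substituents)
  + Br → Br:1
  + COCH3 → C:2 H:3 O:1
Element totals:
  C: 7
  H: 6
  Br: 1
  N: 1
  O: 1
Molecular formula: C7H6BrNO.
Molar mass = 200.035 g/mol.
Mass from Br: 1 × 79.904 = 79.904 g/mol.
%Br = 79.904 / 200.035 × 100 = 39.95%.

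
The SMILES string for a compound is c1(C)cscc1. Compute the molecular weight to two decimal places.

Atom tally by fragment:
  thiophene ring core → C:4 H:4 S:1
  (− 1 ring H displaced by substituents)
  + CH3 → C:1 H:3
Element totals:
  C: 5
  H: 6
  S: 1
Molecular formula: C5H6S.
  M = 5(12.011) + 6(1.008) + 32.06
    = 60.055 + 6.048 + 32.060 = 98.163

98.16 g/mol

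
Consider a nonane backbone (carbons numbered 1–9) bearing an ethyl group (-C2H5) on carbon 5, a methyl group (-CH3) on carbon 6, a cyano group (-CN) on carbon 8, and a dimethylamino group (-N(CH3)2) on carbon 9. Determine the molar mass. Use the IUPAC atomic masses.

238.42 g/mol

Atom tally by fragment:
  CH3 → C:1 H:3
  CH2 → C:1 H:2
  CH2 → C:1 H:2
  CH2 → C:1 H:2
  CH(C2H5) → C:3 H:6
  CH(CH3) → C:2 H:4
  CH2 → C:1 H:2
  CH(CN) → C:2 H:1 N:1
  CH2N(CH3)2 → C:3 H:8 N:1
Element totals:
  C: 15
  H: 30
  N: 2
Molecular formula: C15H30N2.
  M = 15(12.011) + 30(1.008) + 2(14.007)
    = 180.165 + 30.240 + 28.014 = 238.419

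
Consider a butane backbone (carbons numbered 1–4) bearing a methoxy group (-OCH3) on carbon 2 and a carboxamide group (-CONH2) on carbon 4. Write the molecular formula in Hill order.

Atom tally by fragment:
  CH3 → C:1 H:3
  CH(OCH3) → C:2 H:4 O:1
  CH2 → C:1 H:2
  CH2CONH2 → C:2 H:4 O:1 N:1
Element totals:
  C: 6
  H: 13
  N: 1
  O: 2

C6H13NO2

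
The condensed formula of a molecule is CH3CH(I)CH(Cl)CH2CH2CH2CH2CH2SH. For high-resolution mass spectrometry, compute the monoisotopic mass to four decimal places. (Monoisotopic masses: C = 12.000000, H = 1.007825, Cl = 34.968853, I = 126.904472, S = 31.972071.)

305.9706

Atom tally by fragment:
  CH3 → C:1 H:3
  CH(I) → C:1 H:1 I:1
  CH(Cl) → C:1 H:1 Cl:1
  CH2 → C:1 H:2
  CH2 → C:1 H:2
  CH2 → C:1 H:2
  CH2 → C:1 H:2
  CH2SH → C:1 H:3 S:1
Element totals:
  C: 8
  H: 16
  Cl: 1
  I: 1
  S: 1
Molecular formula: C8H16ClIS.
  M = 8(12.0) + 16(1.007825) + 34.968853 + 126.904472 + 31.972071
    = 96.000000 + 16.125200 + 34.968853 + 126.904472 + 31.972071 = 305.970596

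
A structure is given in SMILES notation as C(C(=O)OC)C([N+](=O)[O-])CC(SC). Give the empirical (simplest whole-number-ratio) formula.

Atom tally by fragment:
  CH3OOCCH2 → C:3 H:5 O:2
  CH(NO2) → C:1 H:1 N:1 O:2
  CH2 → C:1 H:2
  CH2SCH3 → C:2 H:5 S:1
Element totals:
  C: 7
  H: 13
  N: 1
  O: 4
  S: 1
Molecular formula: C7H13NO4S.
gcd of subscripts (7, 13, 1, 4, 1) = 1, so the empirical formula equals the molecular formula.

C7H13NO4S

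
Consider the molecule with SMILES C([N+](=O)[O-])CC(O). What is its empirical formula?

C3H7NO3

Atom tally by fragment:
  O2NCH2 → C:1 H:2 N:1 O:2
  CH2 → C:1 H:2
  CH2OH → C:1 H:3 O:1
Element totals:
  C: 3
  H: 7
  N: 1
  O: 3
Molecular formula: C3H7NO3.
gcd of subscripts (3, 7, 1, 3) = 1, so the empirical formula equals the molecular formula.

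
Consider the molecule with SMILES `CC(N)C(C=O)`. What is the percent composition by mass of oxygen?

18.36%

Atom tally by fragment:
  CH3 → C:1 H:3
  CH(NH2) → C:1 H:3 N:1
  CH2CHO → C:2 H:3 O:1
Element totals:
  C: 4
  H: 9
  N: 1
  O: 1
Molecular formula: C4H9NO.
Molar mass = 87.122 g/mol.
Mass from O: 1 × 15.999 = 15.999 g/mol.
%O = 15.999 / 87.122 × 100 = 18.36%.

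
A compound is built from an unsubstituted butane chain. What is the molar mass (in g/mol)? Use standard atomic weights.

Atom tally by fragment:
  CH3 → C:1 H:3
  CH2 → C:1 H:2
  CH2 → C:1 H:2
  CH3 → C:1 H:3
Element totals:
  C: 4
  H: 10
Molecular formula: C4H10.
  M = 4(12.011) + 10(1.008)
    = 48.044 + 10.080 = 58.124

58.12 g/mol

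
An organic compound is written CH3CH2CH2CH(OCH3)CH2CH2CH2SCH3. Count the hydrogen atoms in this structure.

20

Element totals:
  C: 9
  H: 20
  O: 1
  S: 1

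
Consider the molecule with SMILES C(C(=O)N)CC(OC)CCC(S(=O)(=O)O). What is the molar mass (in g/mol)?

Atom tally by fragment:
  H2NOCCH2 → C:2 H:4 O:1 N:1
  CH2 → C:1 H:2
  CH(OCH3) → C:2 H:4 O:1
  CH2 → C:1 H:2
  CH2 → C:1 H:2
  CH2SO3H → C:1 H:3 S:1 O:3
Element totals:
  C: 8
  H: 17
  N: 1
  O: 5
  S: 1
Molecular formula: C8H17NO5S.
  M = 8(12.011) + 17(1.008) + 14.007 + 5(15.999) + 32.06
    = 96.088 + 17.136 + 14.007 + 79.995 + 32.060 = 239.286

239.29 g/mol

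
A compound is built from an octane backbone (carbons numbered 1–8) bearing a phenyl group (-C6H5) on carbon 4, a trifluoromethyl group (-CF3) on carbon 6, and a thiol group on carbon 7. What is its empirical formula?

Atom tally by fragment:
  CH3 → C:1 H:3
  CH2 → C:1 H:2
  CH2 → C:1 H:2
  CH(C6H5) → C:7 H:6
  CH2 → C:1 H:2
  CH(CF3) → C:2 H:1 F:3
  CH(SH) → C:1 H:2 S:1
  CH3 → C:1 H:3
Element totals:
  C: 15
  H: 21
  F: 3
  S: 1
Molecular formula: C15H21F3S.
gcd of subscripts (15, 3, 21, 1) = 1, so the empirical formula equals the molecular formula.

C15H21F3S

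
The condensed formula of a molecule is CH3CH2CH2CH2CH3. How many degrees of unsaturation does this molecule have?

Atom tally by fragment:
  CH3 → C:1 H:3
  CH2 → C:1 H:2
  CH2 → C:1 H:2
  CH2 → C:1 H:2
  CH3 → C:1 H:3
Element totals:
  C: 5
  H: 12
Molecular formula: C5H12.
DoU = (2C + 2 + N − H − X) / 2 = (2·5 + 2 + 0 − 12 − 0) / 2 = 0.

0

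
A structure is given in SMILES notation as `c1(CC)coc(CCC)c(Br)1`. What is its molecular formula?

Atom tally by fragment:
  furan ring core → C:4 H:4 O:1
  (− 3 ring H displaced by substituents)
  + C2H5 → C:2 H:5
  + CH2CH2CH3 → C:3 H:7
  + Br → Br:1
Element totals:
  C: 9
  H: 13
  Br: 1
  O: 1

C9H13BrO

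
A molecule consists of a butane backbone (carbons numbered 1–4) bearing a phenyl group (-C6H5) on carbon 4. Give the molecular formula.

Atom tally by fragment:
  CH3 → C:1 H:3
  CH2 → C:1 H:2
  CH2 → C:1 H:2
  CH2C6H5 → C:7 H:7
Element totals:
  C: 10
  H: 14

C10H14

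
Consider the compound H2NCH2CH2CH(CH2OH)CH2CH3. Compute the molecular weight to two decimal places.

117.19 g/mol

Atom tally by fragment:
  H2NCH2 → C:1 H:4 N:1
  CH2 → C:1 H:2
  CH(CH2OH) → C:2 H:4 O:1
  CH2 → C:1 H:2
  CH3 → C:1 H:3
Element totals:
  C: 6
  H: 15
  N: 1
  O: 1
Molecular formula: C6H15NO.
  M = 6(12.011) + 15(1.008) + 14.007 + 15.999
    = 72.066 + 15.120 + 14.007 + 15.999 = 117.192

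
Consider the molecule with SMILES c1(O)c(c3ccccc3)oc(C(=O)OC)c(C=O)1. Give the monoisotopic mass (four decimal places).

Atom tally by fragment:
  furan ring core → C:4 H:4 O:1
  (− 4 ring H displaced by substituents)
  + OH → O:1 H:1
  + C6H5 → C:6 H:5
  + COOCH3 → C:2 H:3 O:2
  + CHO → C:1 H:1 O:1
Element totals:
  C: 13
  H: 10
  O: 5
Molecular formula: C13H10O5.
  M = 13(12.0) + 10(1.007825) + 5(15.994915)
    = 156.000000 + 10.078250 + 79.974575 = 246.052825

246.0528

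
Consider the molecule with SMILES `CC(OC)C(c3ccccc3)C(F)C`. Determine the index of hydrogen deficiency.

4

Atom tally by fragment:
  CH3 → C:1 H:3
  CH(OCH3) → C:2 H:4 O:1
  CH(C6H5) → C:7 H:6
  CH(F) → C:1 H:1 F:1
  CH3 → C:1 H:3
Element totals:
  C: 12
  H: 17
  F: 1
  O: 1
Molecular formula: C12H17FO.
DoU = (2C + 2 + N − H − X) / 2 = (2·12 + 2 + 0 − 17 − 1) / 2 = 4.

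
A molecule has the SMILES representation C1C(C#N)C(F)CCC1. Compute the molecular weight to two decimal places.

Atom tally by fragment:
  cyclohexane ring core → C:6 H:12
  (− 2 ring H displaced by substituents)
  + CN → C:1 N:1
  + F → F:1
Element totals:
  C: 7
  H: 10
  F: 1
  N: 1
Molecular formula: C7H10FN.
  M = 7(12.011) + 10(1.008) + 18.998 + 14.007
    = 84.077 + 10.080 + 18.998 + 14.007 = 127.162

127.16 g/mol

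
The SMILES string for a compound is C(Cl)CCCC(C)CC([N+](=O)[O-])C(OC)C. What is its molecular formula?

Atom tally by fragment:
  ClCH2 → C:1 H:2 Cl:1
  CH2 → C:1 H:2
  CH2 → C:1 H:2
  CH2 → C:1 H:2
  CH(CH3) → C:2 H:4
  CH2 → C:1 H:2
  CH(NO2) → C:1 H:1 N:1 O:2
  CH(OCH3) → C:2 H:4 O:1
  CH3 → C:1 H:3
Element totals:
  C: 11
  H: 22
  Cl: 1
  N: 1
  O: 3

C11H22ClNO3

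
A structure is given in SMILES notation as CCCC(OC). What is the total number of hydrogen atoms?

Atom tally by fragment:
  CH3 → C:1 H:3
  CH2 → C:1 H:2
  CH2 → C:1 H:2
  CH2OCH3 → C:2 H:5 O:1
Element totals:
  C: 5
  H: 12
  O: 1

12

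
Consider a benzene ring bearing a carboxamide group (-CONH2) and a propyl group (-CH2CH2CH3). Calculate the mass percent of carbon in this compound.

73.59%

Atom tally by fragment:
  benzene ring core → C:6 H:6
  (− 2 ring H displaced by substituents)
  + CONH2 → C:1 H:2 O:1 N:1
  + CH2CH2CH3 → C:3 H:7
Element totals:
  C: 10
  H: 13
  N: 1
  O: 1
Molecular formula: C10H13NO.
Molar mass = 163.220 g/mol.
Mass from C: 10 × 12.011 = 120.110 g/mol.
%C = 120.110 / 163.220 × 100 = 73.59%.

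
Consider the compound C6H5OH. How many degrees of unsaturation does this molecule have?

4

Element totals:
  C: 6
  H: 6
  O: 1
Molecular formula: C6H6O.
DoU = (2C + 2 + N − H − X) / 2 = (2·6 + 2 + 0 − 6 − 0) / 2 = 4.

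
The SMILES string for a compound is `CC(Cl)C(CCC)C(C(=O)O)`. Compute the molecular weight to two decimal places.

178.66 g/mol

Atom tally by fragment:
  CH3 → C:1 H:3
  CH(Cl) → C:1 H:1 Cl:1
  CH(CH2CH2CH3) → C:4 H:8
  CH2COOH → C:2 H:3 O:2
Element totals:
  C: 8
  H: 15
  Cl: 1
  O: 2
Molecular formula: C8H15ClO2.
  M = 8(12.011) + 15(1.008) + 35.45 + 2(15.999)
    = 96.088 + 15.120 + 35.450 + 31.998 = 178.656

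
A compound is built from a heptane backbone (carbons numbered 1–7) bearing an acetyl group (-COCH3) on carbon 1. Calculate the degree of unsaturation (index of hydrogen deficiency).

1

Atom tally by fragment:
  CH3COCH2 → C:3 H:5 O:1
  CH2 → C:1 H:2
  CH2 → C:1 H:2
  CH2 → C:1 H:2
  CH2 → C:1 H:2
  CH2 → C:1 H:2
  CH3 → C:1 H:3
Element totals:
  C: 9
  H: 18
  O: 1
Molecular formula: C9H18O.
DoU = (2C + 2 + N − H − X) / 2 = (2·9 + 2 + 0 − 18 − 0) / 2 = 1.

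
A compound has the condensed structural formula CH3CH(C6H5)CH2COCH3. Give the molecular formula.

C11H14O

Atom tally by fragment:
  CH3 → C:1 H:3
  CH(C6H5) → C:7 H:6
  CH2COCH3 → C:3 H:5 O:1
Element totals:
  C: 11
  H: 14
  O: 1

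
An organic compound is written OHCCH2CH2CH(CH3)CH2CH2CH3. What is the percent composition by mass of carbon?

74.94%

Element totals:
  C: 8
  H: 16
  O: 1
Molecular formula: C8H16O.
Molar mass = 128.215 g/mol.
Mass from C: 8 × 12.011 = 96.088 g/mol.
%C = 96.088 / 128.215 × 100 = 74.94%.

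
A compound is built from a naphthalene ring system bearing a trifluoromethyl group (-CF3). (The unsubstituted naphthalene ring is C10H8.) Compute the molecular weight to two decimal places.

196.17 g/mol

Atom tally by fragment:
  naphthalene ring system core → C:10 H:8
  (− 1 ring H displaced by substituents)
  + CF3 → C:1 F:3
Element totals:
  C: 11
  H: 7
  F: 3
Molecular formula: C11H7F3.
  M = 11(12.011) + 7(1.008) + 3(18.998)
    = 132.121 + 7.056 + 56.994 = 196.171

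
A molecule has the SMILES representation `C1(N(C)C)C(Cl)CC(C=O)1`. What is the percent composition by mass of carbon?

52.02%

Atom tally by fragment:
  cyclobutane ring core → C:4 H:8
  (− 3 ring H displaced by substituents)
  + N(CH3)2 → N:1 C:2 H:6
  + Cl → Cl:1
  + CHO → C:1 H:1 O:1
Element totals:
  C: 7
  H: 12
  Cl: 1
  N: 1
  O: 1
Molecular formula: C7H12ClNO.
Molar mass = 161.629 g/mol.
Mass from C: 7 × 12.011 = 84.077 g/mol.
%C = 84.077 / 161.629 × 100 = 52.02%.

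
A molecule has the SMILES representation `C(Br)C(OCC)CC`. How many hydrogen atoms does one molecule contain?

Atom tally by fragment:
  BrCH2 → C:1 H:2 Br:1
  CH(OC2H5) → C:3 H:6 O:1
  CH2 → C:1 H:2
  CH3 → C:1 H:3
Element totals:
  C: 6
  H: 13
  Br: 1
  O: 1

13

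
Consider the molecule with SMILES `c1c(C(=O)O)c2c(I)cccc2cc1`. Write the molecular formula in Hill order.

Atom tally by fragment:
  naphthalene ring system core → C:10 H:8
  (− 2 ring H displaced by substituents)
  + COOH → C:1 H:1 O:2
  + I → I:1
Element totals:
  C: 11
  H: 7
  I: 1
  O: 2

C11H7IO2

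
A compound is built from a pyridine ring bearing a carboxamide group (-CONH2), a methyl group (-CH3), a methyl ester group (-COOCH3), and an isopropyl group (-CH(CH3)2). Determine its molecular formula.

C12H16N2O3

Atom tally by fragment:
  pyridine ring core → C:5 H:5 N:1
  (− 4 ring H displaced by substituents)
  + CONH2 → C:1 H:2 O:1 N:1
  + CH3 → C:1 H:3
  + COOCH3 → C:2 H:3 O:2
  + CH(CH3)2 → C:3 H:7
Element totals:
  C: 12
  H: 16
  N: 2
  O: 3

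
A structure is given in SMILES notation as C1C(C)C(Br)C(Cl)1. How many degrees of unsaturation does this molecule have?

Atom tally by fragment:
  cyclobutane ring core → C:4 H:8
  (− 3 ring H displaced by substituents)
  + CH3 → C:1 H:3
  + Br → Br:1
  + Cl → Cl:1
Element totals:
  C: 5
  H: 8
  Br: 1
  Cl: 1
Molecular formula: C5H8BrCl.
DoU = (2C + 2 + N − H − X) / 2 = (2·5 + 2 + 0 − 8 − 2) / 2 = 1.

1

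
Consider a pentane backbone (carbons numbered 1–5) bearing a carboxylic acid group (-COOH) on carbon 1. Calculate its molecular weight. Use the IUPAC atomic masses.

116.16 g/mol

Atom tally by fragment:
  HOOCCH2 → C:2 H:3 O:2
  CH2 → C:1 H:2
  CH2 → C:1 H:2
  CH2 → C:1 H:2
  CH3 → C:1 H:3
Element totals:
  C: 6
  H: 12
  O: 2
Molecular formula: C6H12O2.
  M = 6(12.011) + 12(1.008) + 2(15.999)
    = 72.066 + 12.096 + 31.998 = 116.160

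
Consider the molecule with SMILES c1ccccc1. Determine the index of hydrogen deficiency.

Atom tally by fragment:
  benzene ring core → C:6 H:6
Element totals:
  C: 6
  H: 6
Molecular formula: C6H6.
DoU = (2C + 2 + N − H − X) / 2 = (2·6 + 2 + 0 − 6 − 0) / 2 = 4.

4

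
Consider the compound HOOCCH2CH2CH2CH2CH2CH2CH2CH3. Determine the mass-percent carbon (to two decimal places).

Atom tally by fragment:
  HOOCCH2 → C:2 H:3 O:2
  CH2 → C:1 H:2
  CH2 → C:1 H:2
  CH2 → C:1 H:2
  CH2 → C:1 H:2
  CH2 → C:1 H:2
  CH2 → C:1 H:2
  CH3 → C:1 H:3
Element totals:
  C: 9
  H: 18
  O: 2
Molecular formula: C9H18O2.
Molar mass = 158.241 g/mol.
Mass from C: 9 × 12.011 = 108.099 g/mol.
%C = 108.099 / 158.241 × 100 = 68.31%.

68.31%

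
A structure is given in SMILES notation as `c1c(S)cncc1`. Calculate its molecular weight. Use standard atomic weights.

Atom tally by fragment:
  pyridine ring core → C:5 H:5 N:1
  (− 1 ring H displaced by substituents)
  + SH → S:1 H:1
Element totals:
  C: 5
  H: 5
  N: 1
  S: 1
Molecular formula: C5H5NS.
  M = 5(12.011) + 5(1.008) + 14.007 + 32.06
    = 60.055 + 5.040 + 14.007 + 32.060 = 111.162

111.16 g/mol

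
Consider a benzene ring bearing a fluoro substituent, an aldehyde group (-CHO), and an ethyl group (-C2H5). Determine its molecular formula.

C9H9FO

Atom tally by fragment:
  benzene ring core → C:6 H:6
  (− 3 ring H displaced by substituents)
  + F → F:1
  + CHO → C:1 H:1 O:1
  + C2H5 → C:2 H:5
Element totals:
  C: 9
  H: 9
  F: 1
  O: 1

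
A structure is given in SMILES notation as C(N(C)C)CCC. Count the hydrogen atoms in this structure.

Atom tally by fragment:
  (CH3)2NCH2 → C:3 H:8 N:1
  CH2 → C:1 H:2
  CH2 → C:1 H:2
  CH3 → C:1 H:3
Element totals:
  C: 6
  H: 15
  N: 1

15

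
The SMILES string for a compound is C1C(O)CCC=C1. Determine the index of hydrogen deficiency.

2

Atom tally by fragment:
  cyclohexene ring core → C:6 H:10
  (− 1 ring H displaced by substituents)
  + OH → O:1 H:1
Element totals:
  C: 6
  H: 10
  O: 1
Molecular formula: C6H10O.
DoU = (2C + 2 + N − H − X) / 2 = (2·6 + 2 + 0 − 10 − 0) / 2 = 2.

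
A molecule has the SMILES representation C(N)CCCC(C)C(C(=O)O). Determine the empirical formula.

Atom tally by fragment:
  H2NCH2 → C:1 H:4 N:1
  CH2 → C:1 H:2
  CH2 → C:1 H:2
  CH2 → C:1 H:2
  CH(CH3) → C:2 H:4
  CH2COOH → C:2 H:3 O:2
Element totals:
  C: 8
  H: 17
  N: 1
  O: 2
Molecular formula: C8H17NO2.
gcd of subscripts (8, 17, 1, 2) = 1, so the empirical formula equals the molecular formula.

C8H17NO2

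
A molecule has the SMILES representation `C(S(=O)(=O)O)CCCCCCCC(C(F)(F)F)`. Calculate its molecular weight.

Atom tally by fragment:
  HO3SCH2 → C:1 H:3 S:1 O:3
  CH2 → C:1 H:2
  CH2 → C:1 H:2
  CH2 → C:1 H:2
  CH2 → C:1 H:2
  CH2 → C:1 H:2
  CH2 → C:1 H:2
  CH2 → C:1 H:2
  CH2CF3 → C:2 H:2 F:3
Element totals:
  C: 10
  H: 19
  F: 3
  O: 3
  S: 1
Molecular formula: C10H19F3O3S.
  M = 10(12.011) + 19(1.008) + 3(18.998) + 3(15.999) + 32.06
    = 120.110 + 19.152 + 56.994 + 47.997 + 32.060 = 276.313

276.31 g/mol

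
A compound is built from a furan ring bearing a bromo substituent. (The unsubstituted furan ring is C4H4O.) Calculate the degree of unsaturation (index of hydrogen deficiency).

Atom tally by fragment:
  furan ring core → C:4 H:4 O:1
  (− 1 ring H displaced by substituents)
  + Br → Br:1
Element totals:
  C: 4
  H: 3
  Br: 1
  O: 1
Molecular formula: C4H3BrO.
DoU = (2C + 2 + N − H − X) / 2 = (2·4 + 2 + 0 − 3 − 1) / 2 = 3.

3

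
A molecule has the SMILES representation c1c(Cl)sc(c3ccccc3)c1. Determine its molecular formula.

C10H7ClS

Atom tally by fragment:
  thiophene ring core → C:4 H:4 S:1
  (− 2 ring H displaced by substituents)
  + Cl → Cl:1
  + C6H5 → C:6 H:5
Element totals:
  C: 10
  H: 7
  Cl: 1
  S: 1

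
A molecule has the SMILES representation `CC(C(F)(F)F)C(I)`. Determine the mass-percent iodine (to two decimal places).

Atom tally by fragment:
  CH3 → C:1 H:3
  CH(CF3) → C:2 H:1 F:3
  CH2I → C:1 H:2 I:1
Element totals:
  C: 4
  H: 6
  F: 3
  I: 1
Molecular formula: C4H6F3I.
Molar mass = 237.990 g/mol.
Mass from I: 1 × 126.904 = 126.904 g/mol.
%I = 126.904 / 237.990 × 100 = 53.32%.

53.32%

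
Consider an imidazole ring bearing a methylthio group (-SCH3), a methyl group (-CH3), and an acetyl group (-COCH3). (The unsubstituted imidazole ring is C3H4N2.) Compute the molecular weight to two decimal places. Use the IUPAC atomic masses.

Atom tally by fragment:
  imidazole ring core → C:3 H:4 N:2
  (− 3 ring H displaced by substituents)
  + SCH3 → C:1 H:3 S:1
  + CH3 → C:1 H:3
  + COCH3 → C:2 H:3 O:1
Element totals:
  C: 7
  H: 10
  N: 2
  O: 1
  S: 1
Molecular formula: C7H10N2OS.
  M = 7(12.011) + 10(1.008) + 2(14.007) + 15.999 + 32.06
    = 84.077 + 10.080 + 28.014 + 15.999 + 32.060 = 170.230

170.23 g/mol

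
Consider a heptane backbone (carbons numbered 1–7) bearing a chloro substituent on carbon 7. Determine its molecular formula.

Atom tally by fragment:
  CH3 → C:1 H:3
  CH2 → C:1 H:2
  CH2 → C:1 H:2
  CH2 → C:1 H:2
  CH2 → C:1 H:2
  CH2 → C:1 H:2
  CH2Cl → C:1 H:2 Cl:1
Element totals:
  C: 7
  H: 15
  Cl: 1

C7H15Cl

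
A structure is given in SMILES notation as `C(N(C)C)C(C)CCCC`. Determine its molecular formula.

Atom tally by fragment:
  (CH3)2NCH2 → C:3 H:8 N:1
  CH(CH3) → C:2 H:4
  CH2 → C:1 H:2
  CH2 → C:1 H:2
  CH2 → C:1 H:2
  CH3 → C:1 H:3
Element totals:
  C: 9
  H: 21
  N: 1

C9H21N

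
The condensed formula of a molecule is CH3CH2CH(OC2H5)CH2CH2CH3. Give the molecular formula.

Atom tally by fragment:
  CH3 → C:1 H:3
  CH2 → C:1 H:2
  CH(OC2H5) → C:3 H:6 O:1
  CH2 → C:1 H:2
  CH2 → C:1 H:2
  CH3 → C:1 H:3
Element totals:
  C: 8
  H: 18
  O: 1

C8H18O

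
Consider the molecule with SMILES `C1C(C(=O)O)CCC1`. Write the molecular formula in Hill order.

C6H10O2

Atom tally by fragment:
  cyclopentane ring core → C:5 H:10
  (− 1 ring H displaced by substituents)
  + COOH → C:1 H:1 O:2
Element totals:
  C: 6
  H: 10
  O: 2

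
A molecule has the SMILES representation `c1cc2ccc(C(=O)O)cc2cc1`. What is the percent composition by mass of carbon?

Atom tally by fragment:
  naphthalene ring system core → C:10 H:8
  (− 1 ring H displaced by substituents)
  + COOH → C:1 H:1 O:2
Element totals:
  C: 11
  H: 8
  O: 2
Molecular formula: C11H8O2.
Molar mass = 172.183 g/mol.
Mass from C: 11 × 12.011 = 132.121 g/mol.
%C = 132.121 / 172.183 × 100 = 76.73%.

76.73%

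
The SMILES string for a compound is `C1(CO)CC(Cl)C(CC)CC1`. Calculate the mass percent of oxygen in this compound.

9.06%

Atom tally by fragment:
  cyclohexane ring core → C:6 H:12
  (− 3 ring H displaced by substituents)
  + CH2OH → C:1 H:3 O:1
  + Cl → Cl:1
  + C2H5 → C:2 H:5
Element totals:
  C: 9
  H: 17
  Cl: 1
  O: 1
Molecular formula: C9H17ClO.
Molar mass = 176.684 g/mol.
Mass from O: 1 × 15.999 = 15.999 g/mol.
%O = 15.999 / 176.684 × 100 = 9.06%.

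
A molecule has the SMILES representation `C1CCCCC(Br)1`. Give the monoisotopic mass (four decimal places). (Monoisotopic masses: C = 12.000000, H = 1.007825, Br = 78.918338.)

162.0044

Atom tally by fragment:
  cyclohexane ring core → C:6 H:12
  (− 1 ring H displaced by substituents)
  + Br → Br:1
Element totals:
  C: 6
  H: 11
  Br: 1
Molecular formula: C6H11Br.
  M = 6(12.0) + 11(1.007825) + 78.918338
    = 72.000000 + 11.086075 + 78.918338 = 162.004413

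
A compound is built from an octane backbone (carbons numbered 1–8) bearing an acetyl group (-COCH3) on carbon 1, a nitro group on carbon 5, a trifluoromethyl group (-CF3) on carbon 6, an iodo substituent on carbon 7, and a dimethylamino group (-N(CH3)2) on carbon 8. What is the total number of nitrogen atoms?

2

Atom tally by fragment:
  CH3COCH2 → C:3 H:5 O:1
  CH2 → C:1 H:2
  CH2 → C:1 H:2
  CH2 → C:1 H:2
  CH(NO2) → C:1 H:1 N:1 O:2
  CH(CF3) → C:2 H:1 F:3
  CH(I) → C:1 H:1 I:1
  CH2N(CH3)2 → C:3 H:8 N:1
Element totals:
  C: 13
  H: 22
  F: 3
  I: 1
  N: 2
  O: 3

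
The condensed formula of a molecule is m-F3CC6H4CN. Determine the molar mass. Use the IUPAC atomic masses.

171.12 g/mol

Atom tally by fragment:
  benzene ring core → C:6 H:6
  (− 2 ring H displaced by substituents)
  + CF3 → C:1 F:3
  + CN → C:1 N:1
Element totals:
  C: 8
  H: 4
  F: 3
  N: 1
Molecular formula: C8H4F3N.
  M = 8(12.011) + 4(1.008) + 3(18.998) + 14.007
    = 96.088 + 4.032 + 56.994 + 14.007 = 171.121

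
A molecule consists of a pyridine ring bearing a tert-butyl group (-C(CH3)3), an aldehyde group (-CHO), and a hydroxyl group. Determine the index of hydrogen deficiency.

Atom tally by fragment:
  pyridine ring core → C:5 H:5 N:1
  (− 3 ring H displaced by substituents)
  + C(CH3)3 → C:4 H:9
  + CHO → C:1 H:1 O:1
  + OH → O:1 H:1
Element totals:
  C: 10
  H: 13
  N: 1
  O: 2
Molecular formula: C10H13NO2.
DoU = (2C + 2 + N − H − X) / 2 = (2·10 + 2 + 1 − 13 − 0) / 2 = 5.

5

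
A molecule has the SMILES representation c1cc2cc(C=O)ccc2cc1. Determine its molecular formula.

Atom tally by fragment:
  naphthalene ring system core → C:10 H:8
  (− 1 ring H displaced by substituents)
  + CHO → C:1 H:1 O:1
Element totals:
  C: 11
  H: 8
  O: 1

C11H8O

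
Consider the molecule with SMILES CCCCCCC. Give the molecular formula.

Atom tally by fragment:
  CH3 → C:1 H:3
  CH2 → C:1 H:2
  CH2 → C:1 H:2
  CH2 → C:1 H:2
  CH2 → C:1 H:2
  CH2 → C:1 H:2
  CH3 → C:1 H:3
Element totals:
  C: 7
  H: 16

C7H16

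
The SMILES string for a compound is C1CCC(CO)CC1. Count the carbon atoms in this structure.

Atom tally by fragment:
  cyclohexane ring core → C:6 H:12
  (− 1 ring H displaced by substituents)
  + CH2OH → C:1 H:3 O:1
Element totals:
  C: 7
  H: 14
  O: 1

7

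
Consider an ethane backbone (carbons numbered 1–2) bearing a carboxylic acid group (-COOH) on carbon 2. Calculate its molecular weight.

74.08 g/mol

Atom tally by fragment:
  CH3 → C:1 H:3
  CH2COOH → C:2 H:3 O:2
Element totals:
  C: 3
  H: 6
  O: 2
Molecular formula: C3H6O2.
  M = 3(12.011) + 6(1.008) + 2(15.999)
    = 36.033 + 6.048 + 31.998 = 74.079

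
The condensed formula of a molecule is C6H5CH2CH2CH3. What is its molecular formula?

C9H12

Atom tally by fragment:
  benzene ring core → C:6 H:6
  (− 1 ring H displaced by substituents)
  + CH2CH2CH3 → C:3 H:7
Element totals:
  C: 9
  H: 12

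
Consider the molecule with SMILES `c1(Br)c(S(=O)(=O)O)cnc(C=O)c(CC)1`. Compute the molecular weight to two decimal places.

294.12 g/mol

Atom tally by fragment:
  pyridine ring core → C:5 H:5 N:1
  (− 4 ring H displaced by substituents)
  + Br → Br:1
  + SO3H → S:1 O:3 H:1
  + CHO → C:1 H:1 O:1
  + C2H5 → C:2 H:5
Element totals:
  C: 8
  H: 8
  Br: 1
  N: 1
  O: 4
  S: 1
Molecular formula: C8H8BrNO4S.
  M = 8(12.011) + 8(1.008) + 79.904 + 14.007 + 4(15.999) + 32.06
    = 96.088 + 8.064 + 79.904 + 14.007 + 63.996 + 32.060 = 294.119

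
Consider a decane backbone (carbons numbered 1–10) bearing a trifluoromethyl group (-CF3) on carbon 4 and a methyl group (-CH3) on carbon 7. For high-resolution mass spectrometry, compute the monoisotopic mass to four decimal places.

Atom tally by fragment:
  CH3 → C:1 H:3
  CH2 → C:1 H:2
  CH2 → C:1 H:2
  CH(CF3) → C:2 H:1 F:3
  CH2 → C:1 H:2
  CH2 → C:1 H:2
  CH(CH3) → C:2 H:4
  CH2 → C:1 H:2
  CH2 → C:1 H:2
  CH3 → C:1 H:3
Element totals:
  C: 12
  H: 23
  F: 3
Molecular formula: C12H23F3.
  M = 12(12.0) + 23(1.007825) + 3(18.998403)
    = 144.000000 + 23.179975 + 56.995209 = 224.175184

224.1752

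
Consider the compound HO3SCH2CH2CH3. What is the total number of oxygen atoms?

Element totals:
  C: 3
  H: 8
  O: 3
  S: 1

3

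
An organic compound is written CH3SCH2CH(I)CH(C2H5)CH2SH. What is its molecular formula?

Atom tally by fragment:
  CH3SCH2 → C:2 H:5 S:1
  CH(I) → C:1 H:1 I:1
  CH(C2H5) → C:3 H:6
  CH2SH → C:1 H:3 S:1
Element totals:
  C: 7
  H: 15
  I: 1
  S: 2

C7H15IS2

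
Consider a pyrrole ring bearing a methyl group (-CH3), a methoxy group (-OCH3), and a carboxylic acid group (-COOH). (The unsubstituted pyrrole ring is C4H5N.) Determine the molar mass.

155.15 g/mol

Atom tally by fragment:
  pyrrole ring core → C:4 H:5 N:1
  (− 3 ring H displaced by substituents)
  + CH3 → C:1 H:3
  + OCH3 → C:1 H:3 O:1
  + COOH → C:1 H:1 O:2
Element totals:
  C: 7
  H: 9
  N: 1
  O: 3
Molecular formula: C7H9NO3.
  M = 7(12.011) + 9(1.008) + 14.007 + 3(15.999)
    = 84.077 + 9.072 + 14.007 + 47.997 = 155.153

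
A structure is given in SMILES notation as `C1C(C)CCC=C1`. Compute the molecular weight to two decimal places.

96.17 g/mol

Atom tally by fragment:
  cyclohexene ring core → C:6 H:10
  (− 1 ring H displaced by substituents)
  + CH3 → C:1 H:3
Element totals:
  C: 7
  H: 12
Molecular formula: C7H12.
  M = 7(12.011) + 12(1.008)
    = 84.077 + 12.096 = 96.173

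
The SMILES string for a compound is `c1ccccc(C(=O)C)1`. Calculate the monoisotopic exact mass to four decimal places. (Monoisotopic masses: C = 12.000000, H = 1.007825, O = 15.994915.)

120.0575

Atom tally by fragment:
  benzene ring core → C:6 H:6
  (− 1 ring H displaced by substituents)
  + COCH3 → C:2 H:3 O:1
Element totals:
  C: 8
  H: 8
  O: 1
Molecular formula: C8H8O.
  M = 8(12.0) + 8(1.007825) + 15.994915
    = 96.000000 + 8.062600 + 15.994915 = 120.057515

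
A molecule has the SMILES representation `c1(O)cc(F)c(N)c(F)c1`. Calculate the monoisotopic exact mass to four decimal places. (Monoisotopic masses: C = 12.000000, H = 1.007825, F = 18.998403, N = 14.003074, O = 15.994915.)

145.0339

Atom tally by fragment:
  benzene ring core → C:6 H:6
  (− 4 ring H displaced by substituents)
  + OH → O:1 H:1
  + F → F:1
  + NH2 → N:1 H:2
  + F → F:1
Element totals:
  C: 6
  H: 5
  F: 2
  N: 1
  O: 1
Molecular formula: C6H5F2NO.
  M = 6(12.0) + 5(1.007825) + 2(18.998403) + 14.003074 + 15.994915
    = 72.000000 + 5.039125 + 37.996806 + 14.003074 + 15.994915 = 145.033920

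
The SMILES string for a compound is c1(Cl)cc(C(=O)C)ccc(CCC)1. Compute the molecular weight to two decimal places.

Atom tally by fragment:
  benzene ring core → C:6 H:6
  (− 3 ring H displaced by substituents)
  + Cl → Cl:1
  + COCH3 → C:2 H:3 O:1
  + CH2CH2CH3 → C:3 H:7
Element totals:
  C: 11
  H: 13
  Cl: 1
  O: 1
Molecular formula: C11H13ClO.
  M = 11(12.011) + 13(1.008) + 35.45 + 15.999
    = 132.121 + 13.104 + 35.450 + 15.999 = 196.674

196.67 g/mol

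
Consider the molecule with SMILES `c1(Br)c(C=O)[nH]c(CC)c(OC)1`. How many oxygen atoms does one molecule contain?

Atom tally by fragment:
  pyrrole ring core → C:4 H:5 N:1
  (− 4 ring H displaced by substituents)
  + Br → Br:1
  + CHO → C:1 H:1 O:1
  + C2H5 → C:2 H:5
  + OCH3 → C:1 H:3 O:1
Element totals:
  C: 8
  H: 10
  Br: 1
  N: 1
  O: 2

2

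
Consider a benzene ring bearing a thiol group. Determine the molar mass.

Atom tally by fragment:
  benzene ring core → C:6 H:6
  (− 1 ring H displaced by substituents)
  + SH → S:1 H:1
Element totals:
  C: 6
  H: 6
  S: 1
Molecular formula: C6H6S.
  M = 6(12.011) + 6(1.008) + 32.06
    = 72.066 + 6.048 + 32.060 = 110.174

110.17 g/mol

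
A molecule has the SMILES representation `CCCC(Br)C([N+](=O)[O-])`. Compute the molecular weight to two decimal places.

196.04 g/mol

Atom tally by fragment:
  CH3 → C:1 H:3
  CH2 → C:1 H:2
  CH2 → C:1 H:2
  CH(Br) → C:1 H:1 Br:1
  CH2NO2 → C:1 H:2 N:1 O:2
Element totals:
  C: 5
  H: 10
  Br: 1
  N: 1
  O: 2
Molecular formula: C5H10BrNO2.
  M = 5(12.011) + 10(1.008) + 79.904 + 14.007 + 2(15.999)
    = 60.055 + 10.080 + 79.904 + 14.007 + 31.998 = 196.044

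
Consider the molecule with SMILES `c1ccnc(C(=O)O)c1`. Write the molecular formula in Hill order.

Atom tally by fragment:
  pyridine ring core → C:5 H:5 N:1
  (− 1 ring H displaced by substituents)
  + COOH → C:1 H:1 O:2
Element totals:
  C: 6
  H: 5
  N: 1
  O: 2

C6H5NO2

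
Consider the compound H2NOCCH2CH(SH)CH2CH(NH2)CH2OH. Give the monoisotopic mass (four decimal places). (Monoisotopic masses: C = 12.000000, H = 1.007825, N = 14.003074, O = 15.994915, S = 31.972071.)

178.0776

Atom tally by fragment:
  H2NOCCH2 → C:2 H:4 O:1 N:1
  CH(SH) → C:1 H:2 S:1
  CH2 → C:1 H:2
  CH(NH2) → C:1 H:3 N:1
  CH2OH → C:1 H:3 O:1
Element totals:
  C: 6
  H: 14
  N: 2
  O: 2
  S: 1
Molecular formula: C6H14N2O2S.
  M = 6(12.0) + 14(1.007825) + 2(14.003074) + 2(15.994915) + 31.972071
    = 72.000000 + 14.109550 + 28.006148 + 31.989830 + 31.972071 = 178.077599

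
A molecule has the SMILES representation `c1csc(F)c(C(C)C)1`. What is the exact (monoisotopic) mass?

Atom tally by fragment:
  thiophene ring core → C:4 H:4 S:1
  (− 2 ring H displaced by substituents)
  + F → F:1
  + CH(CH3)2 → C:3 H:7
Element totals:
  C: 7
  H: 9
  F: 1
  S: 1
Molecular formula: C7H9FS.
  M = 7(12.0) + 9(1.007825) + 18.998403 + 31.972071
    = 84.000000 + 9.070425 + 18.998403 + 31.972071 = 144.040899

144.0409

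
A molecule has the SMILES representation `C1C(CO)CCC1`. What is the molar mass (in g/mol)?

Atom tally by fragment:
  cyclopentane ring core → C:5 H:10
  (− 1 ring H displaced by substituents)
  + CH2OH → C:1 H:3 O:1
Element totals:
  C: 6
  H: 12
  O: 1
Molecular formula: C6H12O.
  M = 6(12.011) + 12(1.008) + 15.999
    = 72.066 + 12.096 + 15.999 = 100.161

100.16 g/mol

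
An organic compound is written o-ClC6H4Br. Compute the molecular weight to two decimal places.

191.45 g/mol

Element totals:
  C: 6
  H: 4
  Br: 1
  Cl: 1
Molecular formula: C6H4BrCl.
  M = 6(12.011) + 4(1.008) + 79.904 + 35.45
    = 72.066 + 4.032 + 79.904 + 35.450 = 191.452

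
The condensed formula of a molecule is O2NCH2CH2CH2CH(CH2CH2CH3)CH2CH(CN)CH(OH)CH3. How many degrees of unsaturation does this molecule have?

3

Atom tally by fragment:
  O2NCH2 → C:1 H:2 N:1 O:2
  CH2 → C:1 H:2
  CH2 → C:1 H:2
  CH(CH2CH2CH3) → C:4 H:8
  CH2 → C:1 H:2
  CH(CN) → C:2 H:1 N:1
  CH(OH) → C:1 H:2 O:1
  CH3 → C:1 H:3
Element totals:
  C: 12
  H: 22
  N: 2
  O: 3
Molecular formula: C12H22N2O3.
DoU = (2C + 2 + N − H − X) / 2 = (2·12 + 2 + 2 − 22 − 0) / 2 = 3.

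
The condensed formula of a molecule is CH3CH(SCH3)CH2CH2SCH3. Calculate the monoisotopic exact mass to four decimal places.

150.0537

Atom tally by fragment:
  CH3 → C:1 H:3
  CH(SCH3) → C:2 H:4 S:1
  CH2 → C:1 H:2
  CH2SCH3 → C:2 H:5 S:1
Element totals:
  C: 6
  H: 14
  S: 2
Molecular formula: C6H14S2.
  M = 6(12.0) + 14(1.007825) + 2(31.972071)
    = 72.000000 + 14.109550 + 63.944142 = 150.053692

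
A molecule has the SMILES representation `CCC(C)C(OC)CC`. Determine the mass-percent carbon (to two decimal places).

Atom tally by fragment:
  CH3 → C:1 H:3
  CH2 → C:1 H:2
  CH(CH3) → C:2 H:4
  CH(OCH3) → C:2 H:4 O:1
  CH2 → C:1 H:2
  CH3 → C:1 H:3
Element totals:
  C: 8
  H: 18
  O: 1
Molecular formula: C8H18O.
Molar mass = 130.231 g/mol.
Mass from C: 8 × 12.011 = 96.088 g/mol.
%C = 96.088 / 130.231 × 100 = 73.78%.

73.78%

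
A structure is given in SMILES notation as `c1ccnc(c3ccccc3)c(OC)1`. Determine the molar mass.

Atom tally by fragment:
  pyridine ring core → C:5 H:5 N:1
  (− 2 ring H displaced by substituents)
  + C6H5 → C:6 H:5
  + OCH3 → C:1 H:3 O:1
Element totals:
  C: 12
  H: 11
  N: 1
  O: 1
Molecular formula: C12H11NO.
  M = 12(12.011) + 11(1.008) + 14.007 + 15.999
    = 144.132 + 11.088 + 14.007 + 15.999 = 185.226

185.23 g/mol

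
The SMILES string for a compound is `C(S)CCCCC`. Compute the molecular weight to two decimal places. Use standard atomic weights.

Atom tally by fragment:
  HSCH2 → C:1 H:3 S:1
  CH2 → C:1 H:2
  CH2 → C:1 H:2
  CH2 → C:1 H:2
  CH2 → C:1 H:2
  CH3 → C:1 H:3
Element totals:
  C: 6
  H: 14
  S: 1
Molecular formula: C6H14S.
  M = 6(12.011) + 14(1.008) + 32.06
    = 72.066 + 14.112 + 32.060 = 118.238

118.24 g/mol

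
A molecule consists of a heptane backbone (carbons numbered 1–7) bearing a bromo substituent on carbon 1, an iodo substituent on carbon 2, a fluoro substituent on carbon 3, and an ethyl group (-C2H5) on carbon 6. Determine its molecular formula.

Atom tally by fragment:
  BrCH2 → C:1 H:2 Br:1
  CH(I) → C:1 H:1 I:1
  CH(F) → C:1 H:1 F:1
  CH2 → C:1 H:2
  CH2 → C:1 H:2
  CH(C2H5) → C:3 H:6
  CH3 → C:1 H:3
Element totals:
  C: 9
  H: 17
  Br: 1
  F: 1
  I: 1

C9H17BrFI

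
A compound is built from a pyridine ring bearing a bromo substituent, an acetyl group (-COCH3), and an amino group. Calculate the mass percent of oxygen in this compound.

Atom tally by fragment:
  pyridine ring core → C:5 H:5 N:1
  (− 3 ring H displaced by substituents)
  + Br → Br:1
  + COCH3 → C:2 H:3 O:1
  + NH2 → N:1 H:2
Element totals:
  C: 7
  H: 7
  Br: 1
  N: 2
  O: 1
Molecular formula: C7H7BrN2O.
Molar mass = 215.050 g/mol.
Mass from O: 1 × 15.999 = 15.999 g/mol.
%O = 15.999 / 215.050 × 100 = 7.44%.

7.44%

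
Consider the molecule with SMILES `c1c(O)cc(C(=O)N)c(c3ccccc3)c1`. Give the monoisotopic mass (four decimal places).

213.0790

Atom tally by fragment:
  benzene ring core → C:6 H:6
  (− 3 ring H displaced by substituents)
  + OH → O:1 H:1
  + CONH2 → C:1 H:2 O:1 N:1
  + C6H5 → C:6 H:5
Element totals:
  C: 13
  H: 11
  N: 1
  O: 2
Molecular formula: C13H11NO2.
  M = 13(12.0) + 11(1.007825) + 14.003074 + 2(15.994915)
    = 156.000000 + 11.086075 + 14.003074 + 31.989830 = 213.078979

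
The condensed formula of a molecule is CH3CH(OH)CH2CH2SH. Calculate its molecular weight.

106.18 g/mol

Atom tally by fragment:
  CH3 → C:1 H:3
  CH(OH) → C:1 H:2 O:1
  CH2 → C:1 H:2
  CH2SH → C:1 H:3 S:1
Element totals:
  C: 4
  H: 10
  O: 1
  S: 1
Molecular formula: C4H10OS.
  M = 4(12.011) + 10(1.008) + 15.999 + 32.06
    = 48.044 + 10.080 + 15.999 + 32.060 = 106.183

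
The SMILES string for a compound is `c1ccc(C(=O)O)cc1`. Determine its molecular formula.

C7H6O2

Atom tally by fragment:
  benzene ring core → C:6 H:6
  (− 1 ring H displaced by substituents)
  + COOH → C:1 H:1 O:2
Element totals:
  C: 7
  H: 6
  O: 2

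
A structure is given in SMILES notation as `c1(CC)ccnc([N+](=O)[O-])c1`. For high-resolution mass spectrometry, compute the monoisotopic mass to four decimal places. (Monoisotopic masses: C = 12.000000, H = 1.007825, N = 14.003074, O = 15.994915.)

152.0586

Atom tally by fragment:
  pyridine ring core → C:5 H:5 N:1
  (− 2 ring H displaced by substituents)
  + C2H5 → C:2 H:5
  + NO2 → N:1 O:2
Element totals:
  C: 7
  H: 8
  N: 2
  O: 2
Molecular formula: C7H8N2O2.
  M = 7(12.0) + 8(1.007825) + 2(14.003074) + 2(15.994915)
    = 84.000000 + 8.062600 + 28.006148 + 31.989830 = 152.058578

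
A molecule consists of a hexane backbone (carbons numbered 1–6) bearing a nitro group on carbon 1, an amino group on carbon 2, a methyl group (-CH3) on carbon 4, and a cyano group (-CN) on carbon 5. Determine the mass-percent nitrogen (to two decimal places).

22.69%

Atom tally by fragment:
  O2NCH2 → C:1 H:2 N:1 O:2
  CH(NH2) → C:1 H:3 N:1
  CH2 → C:1 H:2
  CH(CH3) → C:2 H:4
  CH(CN) → C:2 H:1 N:1
  CH3 → C:1 H:3
Element totals:
  C: 8
  H: 15
  N: 3
  O: 2
Molecular formula: C8H15N3O2.
Molar mass = 185.227 g/mol.
Mass from N: 3 × 14.007 = 42.021 g/mol.
%N = 42.021 / 185.227 × 100 = 22.69%.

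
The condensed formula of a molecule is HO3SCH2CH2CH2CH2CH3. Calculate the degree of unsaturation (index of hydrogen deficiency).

0

Element totals:
  C: 5
  H: 12
  O: 3
  S: 1
Molecular formula: C5H12O3S.
DoU = (2C + 2 + N − H − X) / 2 = (2·5 + 2 + 0 − 12 − 0) / 2 = 0.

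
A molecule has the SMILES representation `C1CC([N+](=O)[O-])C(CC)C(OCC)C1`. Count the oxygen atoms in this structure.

Atom tally by fragment:
  cyclohexane ring core → C:6 H:12
  (− 3 ring H displaced by substituents)
  + NO2 → N:1 O:2
  + C2H5 → C:2 H:5
  + OC2H5 → C:2 H:5 O:1
Element totals:
  C: 10
  H: 19
  N: 1
  O: 3

3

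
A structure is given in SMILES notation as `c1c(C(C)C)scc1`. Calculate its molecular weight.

Atom tally by fragment:
  thiophene ring core → C:4 H:4 S:1
  (− 1 ring H displaced by substituents)
  + CH(CH3)2 → C:3 H:7
Element totals:
  C: 7
  H: 10
  S: 1
Molecular formula: C7H10S.
  M = 7(12.011) + 10(1.008) + 32.06
    = 84.077 + 10.080 + 32.060 = 126.217

126.22 g/mol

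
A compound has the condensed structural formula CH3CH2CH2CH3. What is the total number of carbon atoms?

Element totals:
  C: 4
  H: 10

4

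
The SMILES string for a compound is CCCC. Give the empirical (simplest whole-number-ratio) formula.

C2H5

Atom tally by fragment:
  CH3 → C:1 H:3
  CH2 → C:1 H:2
  CH2 → C:1 H:2
  CH3 → C:1 H:3
Element totals:
  C: 4
  H: 10
Molecular formula: C4H10.
gcd of subscripts = 2; dividing each by 2:
  C: 4/2 = 2
  H: 10/2 = 5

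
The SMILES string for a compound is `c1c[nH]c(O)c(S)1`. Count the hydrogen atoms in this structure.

5

Atom tally by fragment:
  pyrrole ring core → C:4 H:5 N:1
  (− 2 ring H displaced by substituents)
  + OH → O:1 H:1
  + SH → S:1 H:1
Element totals:
  C: 4
  H: 5
  N: 1
  O: 1
  S: 1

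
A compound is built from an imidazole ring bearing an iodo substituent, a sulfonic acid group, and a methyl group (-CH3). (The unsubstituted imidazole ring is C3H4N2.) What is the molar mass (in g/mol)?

288.06 g/mol

Atom tally by fragment:
  imidazole ring core → C:3 H:4 N:2
  (− 3 ring H displaced by substituents)
  + I → I:1
  + SO3H → S:1 O:3 H:1
  + CH3 → C:1 H:3
Element totals:
  C: 4
  H: 5
  I: 1
  N: 2
  O: 3
  S: 1
Molecular formula: C4H5IN2O3S.
  M = 4(12.011) + 5(1.008) + 126.904 + 2(14.007) + 3(15.999) + 32.06
    = 48.044 + 5.040 + 126.904 + 28.014 + 47.997 + 32.060 = 288.059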